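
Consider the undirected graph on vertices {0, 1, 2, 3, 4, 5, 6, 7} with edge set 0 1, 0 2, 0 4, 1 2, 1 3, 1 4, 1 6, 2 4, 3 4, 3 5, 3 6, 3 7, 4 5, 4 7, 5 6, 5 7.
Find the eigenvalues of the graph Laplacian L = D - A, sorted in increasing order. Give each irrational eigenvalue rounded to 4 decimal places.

Each diagonal entry of L is the vertex degree and each off-diagonal entry is -1 where an edge is present, 0 otherwise; in the order [0, 1, 2, 3, 4, 5, 6, 7] the diagonal is [3, 5, 3, 5, 6, 4, 3, 3]. Diagonalising L (or applying a numerical eigensolver to the 8x8 matrix) gives the spectrum above.

[0, 1.5785, 2.7230, 4, 4.8094, 5.2061, 6.4895, 7.1935]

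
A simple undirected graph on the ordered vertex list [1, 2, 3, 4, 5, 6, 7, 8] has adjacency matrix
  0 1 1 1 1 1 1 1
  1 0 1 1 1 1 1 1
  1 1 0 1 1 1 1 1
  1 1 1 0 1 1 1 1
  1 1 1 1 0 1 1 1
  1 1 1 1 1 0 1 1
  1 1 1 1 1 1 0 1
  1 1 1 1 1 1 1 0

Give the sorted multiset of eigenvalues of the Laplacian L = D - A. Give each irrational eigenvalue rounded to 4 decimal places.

Reading degrees in the order [1, 2, 3, 4, 5, 6, 7, 8] gives [7, 7, 7, 7, 7, 7, 7, 7]; set D = diag(7, 7, 7, 7, 7, 7, 7, 7) and form L = D - A. Since every row of L sums to 0, the all-ones vector is in the kernel and 0 is an eigenvalue. The single zero eigenvalue shows the graph is connected. The eigenvalues sum to 56, which equals trace(L) = 2|E|. There is one zero in the spectrum, matching the 1 component.

[0, 8, 8, 8, 8, 8, 8, 8]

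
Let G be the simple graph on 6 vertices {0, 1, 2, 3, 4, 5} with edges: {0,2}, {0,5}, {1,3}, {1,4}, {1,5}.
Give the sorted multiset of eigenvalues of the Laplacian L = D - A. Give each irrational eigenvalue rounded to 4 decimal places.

With the vertex order [0, 1, 2, 3, 4, 5], the degrees are [2, 3, 1, 1, 1, 2], giving D = diag(2, 3, 1, 1, 1, 2) and L = D - A. The multiplicity of 0 as a Laplacian eigenvalue equals the number of connected components. The single zero eigenvalue shows the graph is connected. There is one zero in the spectrum, matching the 1 component. The eigenvalues sum to 10, which equals trace(L) = 2|E|.

[0, 0.3249, 1, 1.4608, 3, 4.2143]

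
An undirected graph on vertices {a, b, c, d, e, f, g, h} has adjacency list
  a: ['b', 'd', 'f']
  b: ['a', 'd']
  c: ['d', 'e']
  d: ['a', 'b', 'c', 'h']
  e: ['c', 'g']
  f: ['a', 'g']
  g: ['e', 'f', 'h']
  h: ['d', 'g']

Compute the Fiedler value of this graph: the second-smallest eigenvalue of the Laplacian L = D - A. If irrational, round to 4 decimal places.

Reading degrees in the order [a, b, c, d, e, f, g, h] gives [3, 2, 2, 4, 2, 2, 3, 2]; set D = diag(3, 2, 2, 4, 2, 2, 3, 2) and form L = D - A. The sorted Laplacian eigenvalues are [0, 0.9249, 1.3008, 1.6808, 2.5822, 3.7638, 4.4957, 5.2519]; the algebraic connectivity is the second entry, 0.9249. The largest eigenvalue, 5.2519, is at most the vertex count 8.

0.9249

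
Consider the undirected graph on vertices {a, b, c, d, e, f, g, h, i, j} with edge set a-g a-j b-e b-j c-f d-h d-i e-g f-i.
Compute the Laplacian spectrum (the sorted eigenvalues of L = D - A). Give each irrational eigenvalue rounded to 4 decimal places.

With the vertex order [a, b, c, d, e, f, g, h, i, j], the degrees are [2, 2, 1, 2, 2, 2, 2, 1, 2, 2], giving D = diag(2, 2, 1, 2, 2, 2, 2, 1, 2, 2) and L = D - A. Diagonalising L (or applying a numerical eigensolver to the 10x10 matrix) gives the spectrum above. The 2 zero eigenvalues correspond to the 2 connected components.

[0, 0, 0.3820, 1.3820, 1.3820, 1.3820, 2.6180, 3.6180, 3.6180, 3.6180]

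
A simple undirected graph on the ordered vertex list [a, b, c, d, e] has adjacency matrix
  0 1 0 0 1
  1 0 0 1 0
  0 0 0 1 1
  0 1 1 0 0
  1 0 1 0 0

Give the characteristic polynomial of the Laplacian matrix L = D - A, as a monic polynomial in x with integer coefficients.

x^5 - 10x^4 + 35x^3 - 50x^2 + 25x

Reading degrees in the order [a, b, c, d, e] gives [2, 2, 2, 2, 2]; set D = diag(2, 2, 2, 2, 2) and form L = D - A. L has integer entries, so p(x) = det(xI - L) has integer coefficients. Expanding the determinant yields x^5 - 10x^4 + 35x^3 - 50x^2 + 25x. The constant term is 0 because L is singular (the all-ones vector lies in its kernel).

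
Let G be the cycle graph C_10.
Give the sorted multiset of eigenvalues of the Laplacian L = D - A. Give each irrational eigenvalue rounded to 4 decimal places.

The graph has 10 vertices and degree multiset [2, 2, 2, 2, 2, 2, 2, 2, 2, 2]; D is the diagonal matrix of degrees and L = D - A. The multiplicity of 0 as a Laplacian eigenvalue equals the number of connected components. There is one zero in the spectrum, matching the 1 component.

[0, 0.3820, 0.3820, 1.3820, 1.3820, 2.6180, 2.6180, 3.6180, 3.6180, 4]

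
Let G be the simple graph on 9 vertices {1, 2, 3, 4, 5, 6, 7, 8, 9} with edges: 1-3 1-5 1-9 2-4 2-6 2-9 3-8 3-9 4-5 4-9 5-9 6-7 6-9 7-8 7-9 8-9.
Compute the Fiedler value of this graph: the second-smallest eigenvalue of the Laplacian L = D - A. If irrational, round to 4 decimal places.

Each diagonal entry of L is the vertex degree and each off-diagonal entry is -1 where an edge is present, 0 otherwise; in the order [1, 2, 3, 4, 5, 6, 7, 8, 9] the diagonal is [3, 3, 3, 3, 3, 3, 3, 3, 8]. Computing the eigenvalues of L and sorting gives [0, 1.5858, 1.5858, 3, 3, 4.4142, 4.4142, 5, 9]. The Fiedler value lambda_2 = 1.5858 is strictly positive, so the graph is connected. The largest eigenvalue, 9, is at most the vertex count 9.

1.5858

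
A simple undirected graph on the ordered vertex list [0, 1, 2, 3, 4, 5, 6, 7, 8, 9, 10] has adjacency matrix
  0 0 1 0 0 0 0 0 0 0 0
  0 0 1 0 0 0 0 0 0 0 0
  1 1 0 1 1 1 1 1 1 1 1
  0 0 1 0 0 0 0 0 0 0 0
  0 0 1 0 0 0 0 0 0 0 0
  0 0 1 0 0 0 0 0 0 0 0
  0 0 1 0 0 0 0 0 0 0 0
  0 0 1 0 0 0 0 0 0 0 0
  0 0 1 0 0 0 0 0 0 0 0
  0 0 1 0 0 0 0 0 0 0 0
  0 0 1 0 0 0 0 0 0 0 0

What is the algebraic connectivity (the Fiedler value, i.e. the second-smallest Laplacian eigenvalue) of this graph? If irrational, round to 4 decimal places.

1

With the vertex order [0, 1, 2, 3, 4, 5, 6, 7, 8, 9, 10], the degrees are [1, 1, 10, 1, 1, 1, 1, 1, 1, 1, 1], giving D = diag(1, 1, 10, 1, 1, 1, 1, 1, 1, 1, 1) and L = D - A. The smallest Laplacian eigenvalue is always 0. The next one, lambda_2 = 1, measures how hard the graph is to disconnect: larger values mean better connectivity.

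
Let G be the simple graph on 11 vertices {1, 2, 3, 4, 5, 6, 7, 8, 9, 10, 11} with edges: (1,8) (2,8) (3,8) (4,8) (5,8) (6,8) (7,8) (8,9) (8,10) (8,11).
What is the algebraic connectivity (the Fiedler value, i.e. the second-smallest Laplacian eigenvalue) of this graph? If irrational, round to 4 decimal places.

Reading degrees in the order [1, 2, 3, 4, 5, 6, 7, 8, 9, 10, 11] gives [1, 1, 1, 1, 1, 1, 1, 10, 1, 1, 1]; set D = diag(1, 1, 1, 1, 1, 1, 1, 10, 1, 1, 1) and form L = D - A. The smallest Laplacian eigenvalue is always 0. The next one, lambda_2 = 1, measures how hard the graph is to disconnect: larger values mean better connectivity. The largest eigenvalue, 11, is at most the vertex count 11. There is one zero in the spectrum, matching the 1 component.

1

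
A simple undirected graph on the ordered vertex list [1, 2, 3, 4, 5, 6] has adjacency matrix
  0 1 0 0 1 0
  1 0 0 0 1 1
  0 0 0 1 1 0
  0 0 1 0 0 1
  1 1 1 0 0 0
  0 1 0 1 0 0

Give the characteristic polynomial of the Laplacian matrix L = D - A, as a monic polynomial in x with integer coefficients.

x^6 - 14x^5 + 74x^4 - 182x^3 + 205x^2 - 84x

With the vertex order [1, 2, 3, 4, 5, 6], the degrees are [2, 3, 2, 2, 3, 2], giving D = diag(2, 3, 2, 2, 3, 2) and L = D - A. Computing det(xI - L) by cofactor expansion (or equivalently via sum-over-permutations) gives x^6 - 14x^5 + 74x^4 - 182x^3 + 205x^2 - 84x. The coefficient of x^5 equals -trace(L) = -14, matching the sum of degrees. By the matrix-tree theorem the graph has (1/6) * product of the nonzero eigenvalues = 14 spanning trees. The largest eigenvalue, 4.4142, is at most the vertex count 6.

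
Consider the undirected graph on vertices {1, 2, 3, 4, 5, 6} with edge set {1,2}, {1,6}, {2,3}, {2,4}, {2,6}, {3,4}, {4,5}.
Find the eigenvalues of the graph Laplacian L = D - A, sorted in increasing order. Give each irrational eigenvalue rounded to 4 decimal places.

With the vertex order [1, 2, 3, 4, 5, 6], the degrees are [2, 4, 2, 3, 1, 2], giving D = diag(2, 4, 2, 3, 1, 2) and L = D - A. Since every row of L sums to 0, the all-ones vector is in the kernel and 0 is an eigenvalue. The single zero eigenvalue shows the graph is connected. The eigenvalues sum to 14, which equals trace(L) = 2|E|.

[0, 0.6314, 1.4738, 3, 3.7877, 5.1071]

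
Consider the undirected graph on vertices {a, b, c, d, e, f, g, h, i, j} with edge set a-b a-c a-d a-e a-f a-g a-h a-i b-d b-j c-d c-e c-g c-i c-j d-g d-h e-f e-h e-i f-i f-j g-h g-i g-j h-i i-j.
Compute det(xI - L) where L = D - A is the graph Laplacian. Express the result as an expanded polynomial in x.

With the vertex order [a, b, c, d, e, f, g, h, i, j], the degrees are [8, 3, 6, 5, 5, 4, 6, 5, 7, 5], giving D = diag(8, 3, 6, 5, 5, 4, 6, 5, 7, 5) and L = D - A. Computing det(xI - L) by cofactor expansion (or equivalently via sum-over-permutations) gives x^10 - 54x^9 + 1276x^8 - 17302x^7 + 148224x^6 - 831114x^5 + 3046660x^4 - 7031726x^3 + 9259055x^2 - 5291460x. The constant term is 0 because L is singular (the all-ones vector lies in its kernel).

x^10 - 54x^9 + 1276x^8 - 17302x^7 + 148224x^6 - 831114x^5 + 3046660x^4 - 7031726x^3 + 9259055x^2 - 5291460x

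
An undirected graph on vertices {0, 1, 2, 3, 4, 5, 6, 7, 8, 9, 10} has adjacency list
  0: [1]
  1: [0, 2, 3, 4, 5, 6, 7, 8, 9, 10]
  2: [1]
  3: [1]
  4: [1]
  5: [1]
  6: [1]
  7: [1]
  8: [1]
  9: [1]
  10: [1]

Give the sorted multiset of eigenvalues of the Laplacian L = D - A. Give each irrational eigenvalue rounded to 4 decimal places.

[0, 1, 1, 1, 1, 1, 1, 1, 1, 1, 11]

Reading degrees in the order [0, 1, 2, 3, 4, 5, 6, 7, 8, 9, 10] gives [1, 10, 1, 1, 1, 1, 1, 1, 1, 1, 1]; set D = diag(1, 10, 1, 1, 1, 1, 1, 1, 1, 1, 1) and form L = D - A. L is symmetric positive semidefinite, so every eigenvalue is real and nonnegative. The single zero eigenvalue shows the graph is connected. The eigenvalues sum to 20, which equals trace(L) = 2|E|.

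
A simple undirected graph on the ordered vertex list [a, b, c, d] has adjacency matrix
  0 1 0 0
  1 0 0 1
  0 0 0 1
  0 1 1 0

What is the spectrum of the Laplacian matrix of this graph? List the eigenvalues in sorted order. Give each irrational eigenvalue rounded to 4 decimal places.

Reading degrees in the order [a, b, c, d] gives [1, 2, 1, 2]; set D = diag(1, 2, 1, 2) and form L = D - A. L is symmetric positive semidefinite, so every eigenvalue is real and nonnegative. The eigenvalues sum to 6, which equals trace(L) = 2|E|.

[0, 0.5858, 2, 3.4142]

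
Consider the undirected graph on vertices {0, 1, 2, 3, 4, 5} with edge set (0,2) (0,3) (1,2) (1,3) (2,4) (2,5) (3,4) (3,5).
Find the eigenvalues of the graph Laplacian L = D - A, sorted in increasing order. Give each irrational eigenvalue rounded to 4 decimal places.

With the vertex order [0, 1, 2, 3, 4, 5], the degrees are [2, 2, 4, 4, 2, 2], giving D = diag(2, 2, 4, 4, 2, 2) and L = D - A. Diagonalising L (or applying a numerical eigensolver to the 6x6 matrix) gives the spectrum above. There is one zero in the spectrum, matching the 1 component. By the matrix-tree theorem the graph has (1/6) * product of the nonzero eigenvalues = 32 spanning trees.

[0, 2, 2, 2, 4, 6]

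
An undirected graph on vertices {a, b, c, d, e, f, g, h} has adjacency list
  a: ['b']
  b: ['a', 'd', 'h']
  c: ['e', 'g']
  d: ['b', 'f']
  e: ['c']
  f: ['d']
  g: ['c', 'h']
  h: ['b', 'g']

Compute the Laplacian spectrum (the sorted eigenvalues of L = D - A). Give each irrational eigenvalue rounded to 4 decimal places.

[0, 0.1864, 0.5858, 1, 2, 2.4707, 3.4142, 4.3429]

Reading degrees in the order [a, b, c, d, e, f, g, h] gives [1, 3, 2, 2, 1, 1, 2, 2]; set D = diag(1, 3, 2, 2, 1, 1, 2, 2) and form L = D - A. L is symmetric positive semidefinite, so every eigenvalue is real and nonnegative. The eigenvalues sum to 14, which equals trace(L) = 2|E|. The largest eigenvalue, 4.3429, is at most the vertex count 8.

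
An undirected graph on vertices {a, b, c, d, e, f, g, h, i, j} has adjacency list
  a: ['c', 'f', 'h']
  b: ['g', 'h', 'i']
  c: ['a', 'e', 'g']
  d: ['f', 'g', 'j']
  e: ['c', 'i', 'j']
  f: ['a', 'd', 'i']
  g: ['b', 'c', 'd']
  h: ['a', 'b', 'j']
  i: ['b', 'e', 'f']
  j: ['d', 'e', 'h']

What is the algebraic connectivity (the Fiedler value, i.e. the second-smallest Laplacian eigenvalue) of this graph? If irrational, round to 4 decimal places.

Reading degrees in the order [a, b, c, d, e, f, g, h, i, j] gives [3, 3, 3, 3, 3, 3, 3, 3, 3, 3]; set D = diag(3, 3, 3, 3, 3, 3, 3, 3, 3, 3) and form L = D - A. The smallest Laplacian eigenvalue is always 0. The next one, lambda_2 = 2, measures how hard the graph is to disconnect: larger values mean better connectivity. The largest eigenvalue, 5, is at most the vertex count 10.

2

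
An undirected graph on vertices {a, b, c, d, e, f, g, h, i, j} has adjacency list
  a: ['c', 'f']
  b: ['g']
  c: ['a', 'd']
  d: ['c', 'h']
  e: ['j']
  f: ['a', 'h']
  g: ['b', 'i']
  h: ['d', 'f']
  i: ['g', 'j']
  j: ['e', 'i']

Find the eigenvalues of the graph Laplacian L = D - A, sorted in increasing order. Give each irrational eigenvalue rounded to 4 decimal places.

With the vertex order [a, b, c, d, e, f, g, h, i, j], the degrees are [2, 1, 2, 2, 1, 2, 2, 2, 2, 2], giving D = diag(2, 1, 2, 2, 1, 2, 2, 2, 2, 2) and L = D - A. Since every row of L sums to 0, the all-ones vector is in the kernel and 0 is an eigenvalue. The 2 zero eigenvalues correspond to the 2 connected components.

[0, 0, 0.3820, 1.3820, 1.3820, 1.3820, 2.6180, 3.6180, 3.6180, 3.6180]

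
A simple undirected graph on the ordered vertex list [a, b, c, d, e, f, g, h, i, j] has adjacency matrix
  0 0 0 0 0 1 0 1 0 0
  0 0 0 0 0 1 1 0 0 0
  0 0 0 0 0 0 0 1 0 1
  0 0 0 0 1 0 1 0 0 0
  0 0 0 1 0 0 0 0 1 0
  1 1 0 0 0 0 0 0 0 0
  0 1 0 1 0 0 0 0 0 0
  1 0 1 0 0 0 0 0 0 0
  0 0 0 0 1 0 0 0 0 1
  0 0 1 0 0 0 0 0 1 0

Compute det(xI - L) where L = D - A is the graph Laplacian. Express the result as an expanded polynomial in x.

x^10 - 20x^9 + 170x^8 - 800x^7 + 2275x^6 - 4004x^5 + 4290x^4 - 2640x^3 + 825x^2 - 100x

With the vertex order [a, b, c, d, e, f, g, h, i, j], the degrees are [2, 2, 2, 2, 2, 2, 2, 2, 2, 2], giving D = diag(2, 2, 2, 2, 2, 2, 2, 2, 2, 2) and L = D - A. Computing det(xI - L) by cofactor expansion (or equivalently via sum-over-permutations) gives x^10 - 20x^9 + 170x^8 - 800x^7 + 2275x^6 - 4004x^5 + 4290x^4 - 2640x^3 + 825x^2 - 100x. The coefficient of x^9 equals -trace(L) = -20, matching the sum of degrees.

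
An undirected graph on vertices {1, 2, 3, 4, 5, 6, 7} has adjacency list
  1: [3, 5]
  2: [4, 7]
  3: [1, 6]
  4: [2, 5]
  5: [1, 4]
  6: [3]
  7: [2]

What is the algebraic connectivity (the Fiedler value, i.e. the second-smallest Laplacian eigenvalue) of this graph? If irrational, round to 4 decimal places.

0.1981

With the vertex order [1, 2, 3, 4, 5, 6, 7], the degrees are [2, 2, 2, 2, 2, 1, 1], giving D = diag(2, 2, 2, 2, 2, 1, 1) and L = D - A. The sorted Laplacian eigenvalues are [0, 0.1981, 0.7530, 1.5550, 2.4450, 3.2470, 3.8019]; the algebraic connectivity is the second entry, 0.1981. By the matrix-tree theorem the graph has (1/7) * product of the nonzero eigenvalues = 1 spanning tree.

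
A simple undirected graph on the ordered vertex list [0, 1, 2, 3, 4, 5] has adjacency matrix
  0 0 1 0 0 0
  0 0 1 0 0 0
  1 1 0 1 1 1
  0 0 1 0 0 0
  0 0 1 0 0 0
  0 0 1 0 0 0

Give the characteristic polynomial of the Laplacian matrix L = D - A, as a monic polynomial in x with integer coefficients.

x^6 - 10x^5 + 30x^4 - 40x^3 + 25x^2 - 6x

Each diagonal entry of L is the vertex degree and each off-diagonal entry is -1 where an edge is present, 0 otherwise; in the order [0, 1, 2, 3, 4, 5] the diagonal is [1, 1, 5, 1, 1, 1]. Computing det(xI - L) by cofactor expansion (or equivalently via sum-over-permutations) gives x^6 - 10x^5 + 30x^4 - 40x^3 + 25x^2 - 6x. The constant term is 0 because L is singular (the all-ones vector lies in its kernel).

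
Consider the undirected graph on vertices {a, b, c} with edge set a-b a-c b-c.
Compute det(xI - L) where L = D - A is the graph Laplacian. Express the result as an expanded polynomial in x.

x^3 - 6x^2 + 9x

Each diagonal entry of L is the vertex degree and each off-diagonal entry is -1 where an edge is present, 0 otherwise; in the order [a, b, c] the diagonal is [2, 2, 2]. L has integer entries, so p(x) = det(xI - L) has integer coefficients. Expanding the determinant yields x^3 - 6x^2 + 9x. The constant term is 0 because L is singular (the all-ones vector lies in its kernel). The largest eigenvalue, 3, is at most the vertex count 3. By the matrix-tree theorem the graph has (1/3) * product of the nonzero eigenvalues = 3 spanning trees.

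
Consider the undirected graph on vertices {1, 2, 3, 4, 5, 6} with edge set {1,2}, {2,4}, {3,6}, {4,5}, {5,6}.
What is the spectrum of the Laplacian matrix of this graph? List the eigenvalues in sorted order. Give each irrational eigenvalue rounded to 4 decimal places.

With the vertex order [1, 2, 3, 4, 5, 6], the degrees are [1, 2, 1, 2, 2, 2], giving D = diag(1, 2, 1, 2, 2, 2) and L = D - A. L is symmetric positive semidefinite, so every eigenvalue is real and nonnegative. The single zero eigenvalue shows the graph is connected. There is one zero in the spectrum, matching the 1 component.

[0, 0.2679, 1, 2, 3, 3.7321]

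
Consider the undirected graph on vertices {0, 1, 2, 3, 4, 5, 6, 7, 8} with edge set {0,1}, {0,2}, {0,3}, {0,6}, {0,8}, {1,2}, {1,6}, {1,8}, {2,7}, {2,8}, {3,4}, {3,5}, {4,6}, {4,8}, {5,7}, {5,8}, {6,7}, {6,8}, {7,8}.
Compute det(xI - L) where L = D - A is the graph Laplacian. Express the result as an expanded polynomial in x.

x^9 - 38x^8 + 616x^7 - 5558x^6 + 30494x^5 - 104046x^4 + 215321x^3 - 246796x^2 + 119826x

Reading degrees in the order [0, 1, 2, 3, 4, 5, 6, 7, 8] gives [5, 4, 4, 3, 3, 3, 5, 4, 7]; set D = diag(5, 4, 4, 3, 3, 3, 5, 4, 7) and form L = D - A. L has integer entries, so p(x) = det(xI - L) has integer coefficients. Expanding the determinant yields x^9 - 38x^8 + 616x^7 - 5558x^6 + 30494x^5 - 104046x^4 + 215321x^3 - 246796x^2 + 119826x. The constant term is 0 because L is singular (the all-ones vector lies in its kernel). The eigenvalues sum to 38, which equals trace(L) = 2|E|.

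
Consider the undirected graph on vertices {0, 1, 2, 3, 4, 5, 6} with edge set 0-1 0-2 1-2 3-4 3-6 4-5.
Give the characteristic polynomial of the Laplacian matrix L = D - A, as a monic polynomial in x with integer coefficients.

x^7 - 12x^6 + 55x^5 - 118x^4 + 114x^3 - 36x^2

Each diagonal entry of L is the vertex degree and each off-diagonal entry is -1 where an edge is present, 0 otherwise; in the order [0, 1, 2, 3, 4, 5, 6] the diagonal is [2, 2, 2, 2, 2, 1, 1]. L has integer entries, so p(x) = det(xI - L) has integer coefficients. Expanding the determinant yields x^7 - 12x^6 + 55x^5 - 118x^4 + 114x^3 - 36x^2. Since p(0) = det(-L) = 0, x divides p(x).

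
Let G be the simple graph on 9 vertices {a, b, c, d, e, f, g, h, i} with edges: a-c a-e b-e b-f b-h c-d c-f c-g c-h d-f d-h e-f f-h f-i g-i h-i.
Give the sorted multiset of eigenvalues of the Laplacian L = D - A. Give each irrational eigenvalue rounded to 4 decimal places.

Each diagonal entry of L is the vertex degree and each off-diagonal entry is -1 where an edge is present, 0 otherwise; in the order [a, b, c, d, e, f, g, h, i] the diagonal is [2, 3, 5, 3, 3, 6, 2, 5, 3]. L is symmetric positive semidefinite, so every eigenvalue is real and nonnegative. The single zero eigenvalue shows the graph is connected.

[0, 1.2715, 1.8234, 2.3937, 3.3284, 4.0414, 5.4116, 6.4321, 7.2981]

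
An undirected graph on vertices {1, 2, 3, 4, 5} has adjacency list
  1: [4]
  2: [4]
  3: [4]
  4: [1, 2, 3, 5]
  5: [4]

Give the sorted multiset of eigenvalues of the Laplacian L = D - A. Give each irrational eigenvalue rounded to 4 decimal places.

[0, 1, 1, 1, 5]

Reading degrees in the order [1, 2, 3, 4, 5] gives [1, 1, 1, 4, 1]; set D = diag(1, 1, 1, 4, 1) and form L = D - A. The multiplicity of 0 as a Laplacian eigenvalue equals the number of connected components. The largest eigenvalue, 5, is at most the vertex count 5.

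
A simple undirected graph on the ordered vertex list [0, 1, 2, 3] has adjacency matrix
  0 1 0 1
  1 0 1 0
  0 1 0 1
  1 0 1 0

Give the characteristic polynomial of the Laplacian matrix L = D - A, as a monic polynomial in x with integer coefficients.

x^4 - 8x^3 + 20x^2 - 16x

With the vertex order [0, 1, 2, 3], the degrees are [2, 2, 2, 2], giving D = diag(2, 2, 2, 2) and L = D - A. Computing det(xI - L) by cofactor expansion (or equivalently via sum-over-permutations) gives x^4 - 8x^3 + 20x^2 - 16x. The constant term is 0 because L is singular (the all-ones vector lies in its kernel).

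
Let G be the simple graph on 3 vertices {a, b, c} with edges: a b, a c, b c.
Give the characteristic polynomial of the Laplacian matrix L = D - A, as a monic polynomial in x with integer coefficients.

Reading degrees in the order [a, b, c] gives [2, 2, 2]; set D = diag(2, 2, 2) and form L = D - A. L has integer entries, so p(x) = det(xI - L) has integer coefficients. Expanding the determinant yields x^3 - 6x^2 + 9x. The coefficient of x^2 equals -trace(L) = -6, matching the sum of degrees.

x^3 - 6x^2 + 9x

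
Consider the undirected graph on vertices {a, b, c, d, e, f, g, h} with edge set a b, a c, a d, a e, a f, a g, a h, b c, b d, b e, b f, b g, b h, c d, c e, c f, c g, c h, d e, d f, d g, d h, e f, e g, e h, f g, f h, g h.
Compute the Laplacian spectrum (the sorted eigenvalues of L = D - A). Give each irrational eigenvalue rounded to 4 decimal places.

[0, 8, 8, 8, 8, 8, 8, 8]

Each diagonal entry of L is the vertex degree and each off-diagonal entry is -1 where an edge is present, 0 otherwise; in the order [a, b, c, d, e, f, g, h] the diagonal is [7, 7, 7, 7, 7, 7, 7, 7]. Diagonalising L (or applying a numerical eigensolver to the 8x8 matrix) gives the spectrum above. The single zero eigenvalue shows the graph is connected. The eigenvalues sum to 56, which equals trace(L) = 2|E|.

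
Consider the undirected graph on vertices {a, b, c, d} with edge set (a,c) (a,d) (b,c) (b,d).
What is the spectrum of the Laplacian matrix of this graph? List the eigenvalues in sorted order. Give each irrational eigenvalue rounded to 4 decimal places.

[0, 2, 2, 4]

Each diagonal entry of L is the vertex degree and each off-diagonal entry is -1 where an edge is present, 0 otherwise; in the order [a, b, c, d] the diagonal is [2, 2, 2, 2]. Diagonalising L (or applying a numerical eigensolver to the 4x4 matrix) gives the spectrum above. The eigenvalues sum to 8, which equals trace(L) = 2|E|. There is one zero in the spectrum, matching the 1 component.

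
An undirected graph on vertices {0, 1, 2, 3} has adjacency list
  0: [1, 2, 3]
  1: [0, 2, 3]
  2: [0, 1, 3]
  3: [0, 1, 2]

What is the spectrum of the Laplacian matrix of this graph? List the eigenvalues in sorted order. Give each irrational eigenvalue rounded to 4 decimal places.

[0, 4, 4, 4]

With the vertex order [0, 1, 2, 3], the degrees are [3, 3, 3, 3], giving D = diag(3, 3, 3, 3) and L = D - A. Since every row of L sums to 0, the all-ones vector is in the kernel and 0 is an eigenvalue. The single zero eigenvalue shows the graph is connected.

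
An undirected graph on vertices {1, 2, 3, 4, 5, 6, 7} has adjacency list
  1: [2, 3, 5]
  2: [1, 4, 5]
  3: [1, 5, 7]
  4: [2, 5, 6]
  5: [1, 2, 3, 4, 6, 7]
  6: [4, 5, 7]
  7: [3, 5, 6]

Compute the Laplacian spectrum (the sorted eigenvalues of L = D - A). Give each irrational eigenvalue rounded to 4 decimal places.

Each diagonal entry of L is the vertex degree and each off-diagonal entry is -1 where an edge is present, 0 otherwise; in the order [1, 2, 3, 4, 5, 6, 7] the diagonal is [3, 3, 3, 3, 6, 3, 3]. Since every row of L sums to 0, the all-ones vector is in the kernel and 0 is an eigenvalue. By the matrix-tree theorem the graph has (1/7) * product of the nonzero eigenvalues = 320 spanning trees.

[0, 2, 2, 4, 4, 5, 7]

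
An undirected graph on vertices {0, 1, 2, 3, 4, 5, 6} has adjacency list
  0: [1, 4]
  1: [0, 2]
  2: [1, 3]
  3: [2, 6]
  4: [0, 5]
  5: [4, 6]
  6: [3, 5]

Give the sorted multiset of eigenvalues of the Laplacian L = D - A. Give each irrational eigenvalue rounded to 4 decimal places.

[0, 0.7530, 0.7530, 2.4450, 2.4450, 3.8019, 3.8019]

Reading degrees in the order [0, 1, 2, 3, 4, 5, 6] gives [2, 2, 2, 2, 2, 2, 2]; set D = diag(2, 2, 2, 2, 2, 2, 2) and form L = D - A. The multiplicity of 0 as a Laplacian eigenvalue equals the number of connected components. The single zero eigenvalue shows the graph is connected.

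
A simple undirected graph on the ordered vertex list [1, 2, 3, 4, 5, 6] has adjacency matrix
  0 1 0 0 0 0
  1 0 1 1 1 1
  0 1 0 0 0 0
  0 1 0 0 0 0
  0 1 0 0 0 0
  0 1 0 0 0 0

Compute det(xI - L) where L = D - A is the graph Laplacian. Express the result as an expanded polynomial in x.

With the vertex order [1, 2, 3, 4, 5, 6], the degrees are [1, 5, 1, 1, 1, 1], giving D = diag(1, 5, 1, 1, 1, 1) and L = D - A. Computing det(xI - L) by cofactor expansion (or equivalently via sum-over-permutations) gives x^6 - 10x^5 + 30x^4 - 40x^3 + 25x^2 - 6x. The constant term is 0 because L is singular (the all-ones vector lies in its kernel). There is one zero in the spectrum, matching the 1 component.

x^6 - 10x^5 + 30x^4 - 40x^3 + 25x^2 - 6x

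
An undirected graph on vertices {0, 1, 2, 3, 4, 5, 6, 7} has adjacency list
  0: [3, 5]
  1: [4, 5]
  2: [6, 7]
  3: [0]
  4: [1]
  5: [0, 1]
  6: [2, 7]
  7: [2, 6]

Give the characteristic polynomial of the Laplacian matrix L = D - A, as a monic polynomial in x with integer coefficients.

x^8 - 14x^7 + 78x^6 - 218x^5 + 314x^4 - 210x^3 + 45x^2

Each diagonal entry of L is the vertex degree and each off-diagonal entry is -1 where an edge is present, 0 otherwise; in the order [0, 1, 2, 3, 4, 5, 6, 7] the diagonal is [2, 2, 2, 1, 1, 2, 2, 2]. L has integer entries, so p(x) = det(xI - L) has integer coefficients. Expanding the determinant yields x^8 - 14x^7 + 78x^6 - 218x^5 + 314x^4 - 210x^3 + 45x^2. Since p(0) = det(-L) = 0, x divides p(x). The largest eigenvalue, 3.6180, is at most the vertex count 8.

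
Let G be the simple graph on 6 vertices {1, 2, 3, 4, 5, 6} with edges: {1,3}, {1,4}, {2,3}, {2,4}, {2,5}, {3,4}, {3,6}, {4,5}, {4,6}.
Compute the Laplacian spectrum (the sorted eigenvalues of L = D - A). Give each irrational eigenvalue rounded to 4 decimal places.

[0, 1.5188, 2, 3.3111, 5.1701, 6]

Each diagonal entry of L is the vertex degree and each off-diagonal entry is -1 where an edge is present, 0 otherwise; in the order [1, 2, 3, 4, 5, 6] the diagonal is [2, 3, 4, 5, 2, 2]. Diagonalising L (or applying a numerical eigensolver to the 6x6 matrix) gives the spectrum above. The single zero eigenvalue shows the graph is connected. By the matrix-tree theorem the graph has (1/6) * product of the nonzero eigenvalues = 52 spanning trees. The eigenvalues sum to 18, which equals trace(L) = 2|E|.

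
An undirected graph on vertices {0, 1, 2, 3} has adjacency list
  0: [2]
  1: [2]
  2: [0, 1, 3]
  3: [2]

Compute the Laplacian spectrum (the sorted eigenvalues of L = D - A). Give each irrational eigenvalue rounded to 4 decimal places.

[0, 1, 1, 4]

With the vertex order [0, 1, 2, 3], the degrees are [1, 1, 3, 1], giving D = diag(1, 1, 3, 1) and L = D - A. Diagonalising L (or applying a numerical eigensolver to the 4x4 matrix) gives the spectrum above. There is one zero in the spectrum, matching the 1 component.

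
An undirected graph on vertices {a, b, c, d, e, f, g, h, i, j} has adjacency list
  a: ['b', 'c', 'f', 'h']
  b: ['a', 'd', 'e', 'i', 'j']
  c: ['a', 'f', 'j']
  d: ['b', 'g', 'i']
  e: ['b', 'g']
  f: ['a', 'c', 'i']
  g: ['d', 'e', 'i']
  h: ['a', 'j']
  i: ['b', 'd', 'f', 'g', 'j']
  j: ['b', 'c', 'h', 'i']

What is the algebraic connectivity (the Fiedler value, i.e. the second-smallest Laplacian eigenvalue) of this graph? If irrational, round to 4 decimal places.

0.9000

Reading degrees in the order [a, b, c, d, e, f, g, h, i, j] gives [4, 5, 3, 3, 2, 3, 3, 2, 5, 4]; set D = diag(4, 5, 3, 3, 2, 3, 3, 2, 5, 4) and form L = D - A. Computing the eigenvalues of L and sorting gives [0, 0.9000, 1.8863, 2.2465, 3.3353, 3.6793, 4, 4.7218, 6.3897, 6.8409]. The Fiedler value lambda_2 = 0.9000 is strictly positive, so the graph is connected. The eigenvalues sum to 34, which equals trace(L) = 2|E|. There is one zero in the spectrum, matching the 1 component.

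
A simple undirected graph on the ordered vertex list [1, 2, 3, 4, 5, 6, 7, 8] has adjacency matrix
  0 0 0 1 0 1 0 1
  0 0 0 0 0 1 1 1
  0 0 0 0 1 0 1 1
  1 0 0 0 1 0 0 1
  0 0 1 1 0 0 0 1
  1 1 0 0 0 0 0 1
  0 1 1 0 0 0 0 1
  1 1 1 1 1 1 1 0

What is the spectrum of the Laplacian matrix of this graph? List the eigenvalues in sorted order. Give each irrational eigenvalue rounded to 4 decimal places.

Each diagonal entry of L is the vertex degree and each off-diagonal entry is -1 where an edge is present, 0 otherwise; in the order [1, 2, 3, 4, 5, 6, 7, 8] the diagonal is [3, 3, 3, 3, 3, 3, 3, 7]. L is symmetric positive semidefinite, so every eigenvalue is real and nonnegative. The single zero eigenvalue shows the graph is connected. The largest eigenvalue, 8, is at most the vertex count 8.

[0, 1.7530, 1.7530, 3.4450, 3.4450, 4.8019, 4.8019, 8]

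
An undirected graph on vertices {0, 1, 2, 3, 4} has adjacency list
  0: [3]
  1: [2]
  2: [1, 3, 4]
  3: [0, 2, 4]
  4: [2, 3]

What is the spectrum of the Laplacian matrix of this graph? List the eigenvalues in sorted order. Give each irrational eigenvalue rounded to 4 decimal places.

[0, 0.6972, 1.3820, 3.6180, 4.3028]

Reading degrees in the order [0, 1, 2, 3, 4] gives [1, 1, 3, 3, 2]; set D = diag(1, 1, 3, 3, 2) and form L = D - A. The multiplicity of 0 as a Laplacian eigenvalue equals the number of connected components. The single zero eigenvalue shows the graph is connected. The eigenvalues sum to 10, which equals trace(L) = 2|E|. The largest eigenvalue, 4.3028, is at most the vertex count 5.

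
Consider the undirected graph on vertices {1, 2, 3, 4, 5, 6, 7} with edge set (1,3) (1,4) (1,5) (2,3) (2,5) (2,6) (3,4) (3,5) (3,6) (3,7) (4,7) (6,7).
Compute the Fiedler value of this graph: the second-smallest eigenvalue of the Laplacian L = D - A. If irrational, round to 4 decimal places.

Each diagonal entry of L is the vertex degree and each off-diagonal entry is -1 where an edge is present, 0 otherwise; in the order [1, 2, 3, 4, 5, 6, 7] the diagonal is [3, 3, 6, 3, 3, 3, 3]. The smallest Laplacian eigenvalue is always 0. The next one, lambda_2 = 2, measures how hard the graph is to disconnect: larger values mean better connectivity. There is one zero in the spectrum, matching the 1 component.

2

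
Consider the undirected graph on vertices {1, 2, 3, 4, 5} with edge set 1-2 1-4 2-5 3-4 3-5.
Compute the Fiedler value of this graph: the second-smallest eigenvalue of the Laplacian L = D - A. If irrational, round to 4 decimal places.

With the vertex order [1, 2, 3, 4, 5], the degrees are [2, 2, 2, 2, 2], giving D = diag(2, 2, 2, 2, 2) and L = D - A. The sorted Laplacian eigenvalues are [0, 1.3820, 1.3820, 3.6180, 3.6180]; the algebraic connectivity is the second entry, 1.3820.

1.3820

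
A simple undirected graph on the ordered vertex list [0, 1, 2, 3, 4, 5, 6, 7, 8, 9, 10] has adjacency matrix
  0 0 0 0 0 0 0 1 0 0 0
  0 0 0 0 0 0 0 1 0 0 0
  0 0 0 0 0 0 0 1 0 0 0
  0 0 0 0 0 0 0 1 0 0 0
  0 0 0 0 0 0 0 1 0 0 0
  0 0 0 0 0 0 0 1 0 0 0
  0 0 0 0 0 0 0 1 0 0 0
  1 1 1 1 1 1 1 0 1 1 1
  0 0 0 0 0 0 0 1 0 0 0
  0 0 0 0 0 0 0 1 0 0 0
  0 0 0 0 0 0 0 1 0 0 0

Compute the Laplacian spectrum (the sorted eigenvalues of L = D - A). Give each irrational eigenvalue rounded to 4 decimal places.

[0, 1, 1, 1, 1, 1, 1, 1, 1, 1, 11]

Each diagonal entry of L is the vertex degree and each off-diagonal entry is -1 where an edge is present, 0 otherwise; in the order [0, 1, 2, 3, 4, 5, 6, 7, 8, 9, 10] the diagonal is [1, 1, 1, 1, 1, 1, 1, 10, 1, 1, 1]. Diagonalising L (or applying a numerical eigensolver to the 11x11 matrix) gives the spectrum above. The single zero eigenvalue shows the graph is connected. The largest eigenvalue, 11, is at most the vertex count 11.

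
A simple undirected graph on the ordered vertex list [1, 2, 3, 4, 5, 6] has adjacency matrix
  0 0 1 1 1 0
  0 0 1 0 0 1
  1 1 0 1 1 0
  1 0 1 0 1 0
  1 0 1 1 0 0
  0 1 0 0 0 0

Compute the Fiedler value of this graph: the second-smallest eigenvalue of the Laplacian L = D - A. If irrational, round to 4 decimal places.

Each diagonal entry of L is the vertex degree and each off-diagonal entry is -1 where an edge is present, 0 otherwise; in the order [1, 2, 3, 4, 5, 6] the diagonal is [3, 2, 4, 3, 3, 1]. The sorted Laplacian eigenvalues are [0, 0.4859, 2.4280, 4, 4, 5.0861]; the algebraic connectivity is the second entry, 0.4859. By the matrix-tree theorem the graph has (1/6) * product of the nonzero eigenvalues = 16 spanning trees. There is one zero in the spectrum, matching the 1 component.

0.4859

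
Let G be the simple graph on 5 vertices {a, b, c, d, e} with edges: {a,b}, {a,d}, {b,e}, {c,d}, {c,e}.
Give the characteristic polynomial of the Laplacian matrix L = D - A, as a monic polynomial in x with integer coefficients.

Each diagonal entry of L is the vertex degree and each off-diagonal entry is -1 where an edge is present, 0 otherwise; in the order [a, b, c, d, e] the diagonal is [2, 2, 2, 2, 2]. Computing det(xI - L) by cofactor expansion (or equivalently via sum-over-permutations) gives x^5 - 10x^4 + 35x^3 - 50x^2 + 25x. The coefficient of x^4 equals -trace(L) = -10, matching the sum of degrees. By the matrix-tree theorem the graph has (1/5) * product of the nonzero eigenvalues = 5 spanning trees. The eigenvalues sum to 10, which equals trace(L) = 2|E|.

x^5 - 10x^4 + 35x^3 - 50x^2 + 25x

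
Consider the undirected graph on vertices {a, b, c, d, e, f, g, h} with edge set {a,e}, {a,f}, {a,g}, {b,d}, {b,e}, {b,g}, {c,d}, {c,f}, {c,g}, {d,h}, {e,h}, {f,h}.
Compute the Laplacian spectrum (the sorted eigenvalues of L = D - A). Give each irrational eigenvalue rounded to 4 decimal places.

With the vertex order [a, b, c, d, e, f, g, h], the degrees are [3, 3, 3, 3, 3, 3, 3, 3], giving D = diag(3, 3, 3, 3, 3, 3, 3, 3) and L = D - A. Since every row of L sums to 0, the all-ones vector is in the kernel and 0 is an eigenvalue. The largest eigenvalue, 6, is at most the vertex count 8. There is one zero in the spectrum, matching the 1 component.

[0, 2, 2, 2, 4, 4, 4, 6]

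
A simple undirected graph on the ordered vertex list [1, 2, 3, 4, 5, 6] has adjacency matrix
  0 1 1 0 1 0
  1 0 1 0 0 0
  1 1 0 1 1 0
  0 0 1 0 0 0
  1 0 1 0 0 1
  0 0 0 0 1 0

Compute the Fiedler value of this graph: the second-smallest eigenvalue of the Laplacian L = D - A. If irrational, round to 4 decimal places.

0.6972

Each diagonal entry of L is the vertex degree and each off-diagonal entry is -1 where an edge is present, 0 otherwise; in the order [1, 2, 3, 4, 5, 6] the diagonal is [3, 2, 4, 1, 3, 1]. The smallest Laplacian eigenvalue is always 0. The next one, lambda_2 = 0.6972, measures how hard the graph is to disconnect: larger values mean better connectivity. There is one zero in the spectrum, matching the 1 component.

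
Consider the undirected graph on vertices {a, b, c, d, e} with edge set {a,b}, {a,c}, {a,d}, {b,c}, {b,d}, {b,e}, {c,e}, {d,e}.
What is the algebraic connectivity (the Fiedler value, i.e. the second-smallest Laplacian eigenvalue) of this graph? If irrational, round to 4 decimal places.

3

With the vertex order [a, b, c, d, e], the degrees are [3, 4, 3, 3, 3], giving D = diag(3, 4, 3, 3, 3) and L = D - A. The sorted Laplacian eigenvalues are [0, 3, 3, 5, 5]; the algebraic connectivity is the second entry, 3. The largest eigenvalue, 5, is at most the vertex count 5.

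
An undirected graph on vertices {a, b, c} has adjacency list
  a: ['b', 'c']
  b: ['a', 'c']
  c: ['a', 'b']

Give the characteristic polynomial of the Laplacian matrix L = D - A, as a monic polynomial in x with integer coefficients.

With the vertex order [a, b, c], the degrees are [2, 2, 2], giving D = diag(2, 2, 2) and L = D - A. The eigenvalues of L are [0, 3, 3]; the characteristic polynomial is the product of (x - lambda_i), which multiplies out to x^3 - 6x^2 + 9x. The coefficient of x^2 equals -trace(L) = -6, matching the sum of degrees. The largest eigenvalue, 3, is at most the vertex count 3. By the matrix-tree theorem the graph has (1/3) * product of the nonzero eigenvalues = 3 spanning trees.

x^3 - 6x^2 + 9x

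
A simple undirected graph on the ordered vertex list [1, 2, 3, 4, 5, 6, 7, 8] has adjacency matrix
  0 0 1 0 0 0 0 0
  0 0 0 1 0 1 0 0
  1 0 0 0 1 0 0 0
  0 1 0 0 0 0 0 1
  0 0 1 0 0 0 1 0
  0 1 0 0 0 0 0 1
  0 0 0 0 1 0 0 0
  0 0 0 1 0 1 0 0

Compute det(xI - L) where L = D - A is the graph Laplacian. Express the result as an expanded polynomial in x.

With the vertex order [1, 2, 3, 4, 5, 6, 7, 8], the degrees are [1, 2, 2, 2, 2, 2, 1, 2], giving D = diag(1, 2, 2, 2, 2, 2, 1, 2) and L = D - A. Computing det(xI - L) by cofactor expansion (or equivalently via sum-over-permutations) gives x^8 - 14x^7 + 78x^6 - 220x^5 + 328x^4 - 240x^3 + 64x^2. Since p(0) = det(-L) = 0, x divides p(x). The eigenvalues sum to 14, which equals trace(L) = 2|E|. There are 2 zeros in the spectrum, matching the 2 components.

x^8 - 14x^7 + 78x^6 - 220x^5 + 328x^4 - 240x^3 + 64x^2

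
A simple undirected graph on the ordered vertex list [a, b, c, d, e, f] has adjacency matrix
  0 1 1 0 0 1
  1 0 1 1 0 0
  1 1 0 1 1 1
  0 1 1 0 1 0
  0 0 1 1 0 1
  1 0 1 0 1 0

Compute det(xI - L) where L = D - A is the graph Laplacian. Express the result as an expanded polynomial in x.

With the vertex order [a, b, c, d, e, f], the degrees are [3, 3, 5, 3, 3, 3], giving D = diag(3, 3, 5, 3, 3, 3) and L = D - A. L has integer entries, so p(x) = det(xI - L) has integer coefficients. Expanding the determinant yields x^6 - 20x^5 + 155x^4 - 580x^3 + 1045x^2 - 726x. The constant term is 0 because L is singular (the all-ones vector lies in its kernel). The largest eigenvalue, 6, is at most the vertex count 6. By the matrix-tree theorem the graph has (1/6) * product of the nonzero eigenvalues = 121 spanning trees.

x^6 - 20x^5 + 155x^4 - 580x^3 + 1045x^2 - 726x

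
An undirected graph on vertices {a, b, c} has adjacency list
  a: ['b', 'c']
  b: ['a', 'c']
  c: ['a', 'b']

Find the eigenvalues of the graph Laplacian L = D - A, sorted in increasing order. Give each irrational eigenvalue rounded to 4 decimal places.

[0, 3, 3]

With the vertex order [a, b, c], the degrees are [2, 2, 2], giving D = diag(2, 2, 2) and L = D - A. Diagonalising L (or applying a numerical eigensolver to the 3x3 matrix) gives the spectrum above. By the matrix-tree theorem the graph has (1/3) * product of the nonzero eigenvalues = 3 spanning trees. There is one zero in the spectrum, matching the 1 component.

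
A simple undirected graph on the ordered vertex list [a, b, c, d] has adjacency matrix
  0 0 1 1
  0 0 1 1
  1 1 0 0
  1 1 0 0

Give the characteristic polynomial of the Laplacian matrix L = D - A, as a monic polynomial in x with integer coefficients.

x^4 - 8x^3 + 20x^2 - 16x

Reading degrees in the order [a, b, c, d] gives [2, 2, 2, 2]; set D = diag(2, 2, 2, 2) and form L = D - A. Computing det(xI - L) by cofactor expansion (or equivalently via sum-over-permutations) gives x^4 - 8x^3 + 20x^2 - 16x. Since p(0) = det(-L) = 0, x divides p(x).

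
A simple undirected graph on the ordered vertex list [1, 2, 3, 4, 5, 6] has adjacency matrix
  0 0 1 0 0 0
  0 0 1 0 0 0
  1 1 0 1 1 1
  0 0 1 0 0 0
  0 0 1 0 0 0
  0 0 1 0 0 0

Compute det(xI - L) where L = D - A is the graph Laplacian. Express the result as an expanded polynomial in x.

x^6 - 10x^5 + 30x^4 - 40x^3 + 25x^2 - 6x

Reading degrees in the order [1, 2, 3, 4, 5, 6] gives [1, 1, 5, 1, 1, 1]; set D = diag(1, 1, 5, 1, 1, 1) and form L = D - A. L has integer entries, so p(x) = det(xI - L) has integer coefficients. Expanding the determinant yields x^6 - 10x^5 + 30x^4 - 40x^3 + 25x^2 - 6x. The coefficient of x^5 equals -trace(L) = -10, matching the sum of degrees. The largest eigenvalue, 6, is at most the vertex count 6.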